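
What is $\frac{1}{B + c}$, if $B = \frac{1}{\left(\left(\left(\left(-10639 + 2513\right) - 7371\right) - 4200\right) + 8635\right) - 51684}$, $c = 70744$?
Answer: $\frac{62746}{4438903023} \approx 1.4135 \cdot 10^{-5}$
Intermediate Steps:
$B = - \frac{1}{62746}$ ($B = \frac{1}{\left(\left(\left(-8126 - 7371\right) - 4200\right) + 8635\right) - 51684} = \frac{1}{\left(\left(-15497 - 4200\right) + 8635\right) - 51684} = \frac{1}{\left(-19697 + 8635\right) - 51684} = \frac{1}{-11062 - 51684} = \frac{1}{-62746} = - \frac{1}{62746} \approx -1.5937 \cdot 10^{-5}$)
$\frac{1}{B + c} = \frac{1}{- \frac{1}{62746} + 70744} = \frac{1}{\frac{4438903023}{62746}} = \frac{62746}{4438903023}$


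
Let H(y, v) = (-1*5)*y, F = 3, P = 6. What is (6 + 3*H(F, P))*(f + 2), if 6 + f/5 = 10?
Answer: -858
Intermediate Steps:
f = 20 (f = -30 + 5*10 = -30 + 50 = 20)
H(y, v) = -5*y
(6 + 3*H(F, P))*(f + 2) = (6 + 3*(-5*3))*(20 + 2) = (6 + 3*(-15))*22 = (6 - 45)*22 = -39*22 = -858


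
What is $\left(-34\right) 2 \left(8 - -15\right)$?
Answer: $-1564$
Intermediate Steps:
$\left(-34\right) 2 \left(8 - -15\right) = - 68 \left(8 + 15\right) = \left(-68\right) 23 = -1564$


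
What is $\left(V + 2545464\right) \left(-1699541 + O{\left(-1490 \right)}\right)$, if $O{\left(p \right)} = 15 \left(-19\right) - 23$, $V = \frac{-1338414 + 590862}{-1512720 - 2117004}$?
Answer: $- \frac{1308789178659929776}{302477} \approx -4.3269 \cdot 10^{12}$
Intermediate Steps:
$V = \frac{62296}{302477}$ ($V = - \frac{747552}{-3629724} = \left(-747552\right) \left(- \frac{1}{3629724}\right) = \frac{62296}{302477} \approx 0.20595$)
$O{\left(p \right)} = -308$ ($O{\left(p \right)} = -285 - 23 = -308$)
$\left(V + 2545464\right) \left(-1699541 + O{\left(-1490 \right)}\right) = \left(\frac{62296}{302477} + 2545464\right) \left(-1699541 - 308\right) = \frac{769944376624}{302477} \left(-1699849\right) = - \frac{1308789178659929776}{302477}$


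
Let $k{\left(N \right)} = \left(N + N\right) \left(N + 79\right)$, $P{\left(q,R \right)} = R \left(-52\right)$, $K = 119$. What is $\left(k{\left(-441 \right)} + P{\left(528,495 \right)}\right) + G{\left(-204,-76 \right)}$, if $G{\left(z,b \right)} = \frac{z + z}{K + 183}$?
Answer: $\frac{44324940}{151} \approx 2.9354 \cdot 10^{5}$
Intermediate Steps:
$G{\left(z,b \right)} = \frac{z}{151}$ ($G{\left(z,b \right)} = \frac{z + z}{119 + 183} = \frac{2 z}{302} = 2 z \frac{1}{302} = \frac{z}{151}$)
$P{\left(q,R \right)} = - 52 R$
$k{\left(N \right)} = 2 N \left(79 + N\right)$
$\left(k{\left(-441 \right)} + P{\left(528,495 \right)}\right) + G{\left(-204,-76 \right)} = \left(2 \left(-441\right) \left(79 - 441\right) - 25740\right) + \frac{1}{151} \left(-204\right) = \left(2 \left(-441\right) \left(-362\right) - 25740\right) - \frac{204}{151} = \left(319284 - 25740\right) - \frac{204}{151} = 293544 - \frac{204}{151} = \frac{44324940}{151}$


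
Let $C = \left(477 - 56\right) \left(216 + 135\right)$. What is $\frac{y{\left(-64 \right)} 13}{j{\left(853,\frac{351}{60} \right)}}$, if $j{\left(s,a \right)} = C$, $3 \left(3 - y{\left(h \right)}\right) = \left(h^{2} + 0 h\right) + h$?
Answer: $- \frac{149}{1263} \approx -0.11797$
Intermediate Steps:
$y{\left(h \right)} = 3 - \frac{h}{3} - \frac{h^{2}}{3}$ ($y{\left(h \right)} = 3 - \frac{\left(h^{2} + 0 h\right) + h}{3} = 3 - \frac{\left(h^{2} + 0\right) + h}{3} = 3 - \frac{h^{2} + h}{3} = 3 - \frac{h + h^{2}}{3} = 3 - \left(\frac{h}{3} + \frac{h^{2}}{3}\right) = 3 - \frac{h}{3} - \frac{h^{2}}{3}$)
$C = 147771$ ($C = 421 \cdot 351 = 147771$)
$j{\left(s,a \right)} = 147771$
$\frac{y{\left(-64 \right)} 13}{j{\left(853,\frac{351}{60} \right)}} = \frac{\left(3 - - \frac{64}{3} - \frac{\left(-64\right)^{2}}{3}\right) 13}{147771} = \left(3 + \frac{64}{3} - \frac{4096}{3}\right) 13 \cdot \frac{1}{147771} = \left(-1341\right) 13 \cdot \frac{1}{147771} = \left(-17433\right) \frac{1}{147771} = - \frac{149}{1263}$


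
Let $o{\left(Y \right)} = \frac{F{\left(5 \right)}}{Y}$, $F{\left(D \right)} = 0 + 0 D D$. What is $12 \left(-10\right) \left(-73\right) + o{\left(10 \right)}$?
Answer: $8760$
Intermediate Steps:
$F{\left(D \right)} = 0$ ($F{\left(D \right)} = 0 + 0 D^{2} = 0 + 0 = 0$)
$o{\left(Y \right)} = 0$ ($o{\left(Y \right)} = \frac{0}{Y} = 0$)
$12 \left(-10\right) \left(-73\right) + o{\left(10 \right)} = 12 \left(-10\right) \left(-73\right) + 0 = \left(-120\right) \left(-73\right) + 0 = 8760 + 0 = 8760$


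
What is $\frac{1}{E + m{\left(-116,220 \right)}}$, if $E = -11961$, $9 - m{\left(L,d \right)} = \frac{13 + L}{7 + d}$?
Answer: $- \frac{227}{2713001} \approx -8.3671 \cdot 10^{-5}$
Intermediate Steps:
$m{\left(L,d \right)} = 9 - \frac{13 + L}{7 + d}$
$\frac{1}{E + m{\left(-116,220 \right)}} = \frac{1}{-11961 + \frac{50 - -116 + 9 \cdot 220}{7 + 220}} = \frac{1}{-11961 + \frac{50 + 116 + 1980}{227}} = \frac{1}{-11961 + \frac{1}{227} \cdot 2146} = \frac{1}{-11961 + \frac{2146}{227}} = \frac{1}{- \frac{2713001}{227}} = - \frac{227}{2713001}$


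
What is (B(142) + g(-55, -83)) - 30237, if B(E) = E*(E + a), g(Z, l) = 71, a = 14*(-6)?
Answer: -21930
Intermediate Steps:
a = -84
B(E) = E*(-84 + E) (B(E) = E*(E - 84) = E*(-84 + E))
(B(142) + g(-55, -83)) - 30237 = (142*(-84 + 142) + 71) - 30237 = (142*58 + 71) - 30237 = (8236 + 71) - 30237 = 8307 - 30237 = -21930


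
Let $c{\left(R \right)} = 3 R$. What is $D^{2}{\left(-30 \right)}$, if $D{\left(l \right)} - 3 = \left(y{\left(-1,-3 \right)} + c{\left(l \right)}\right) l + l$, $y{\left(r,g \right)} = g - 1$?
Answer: $7800849$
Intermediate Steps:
$y{\left(r,g \right)} = -1 + g$
$D{\left(l \right)} = 3 + l + l \left(-4 + 3 l\right)$ ($D{\left(l \right)} = 3 + \left(\left(\left(-1 - 3\right) + 3 l\right) l + l\right) = 3 + \left(\left(-4 + 3 l\right) l + l\right) = 3 + \left(l \left(-4 + 3 l\right) + l\right) = 3 + \left(l + l \left(-4 + 3 l\right)\right) = 3 + l + l \left(-4 + 3 l\right)$)
$D^{2}{\left(-30 \right)} = \left(3 - -90 + 3 \left(-30\right)^{2}\right)^{2} = \left(3 + 90 + 3 \cdot 900\right)^{2} = \left(3 + 90 + 2700\right)^{2} = 2793^{2} = 7800849$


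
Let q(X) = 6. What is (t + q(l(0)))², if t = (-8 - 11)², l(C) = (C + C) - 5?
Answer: 134689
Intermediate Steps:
l(C) = -5 + 2*C (l(C) = 2*C - 5 = -5 + 2*C)
t = 361 (t = (-19)² = 361)
(t + q(l(0)))² = (361 + 6)² = 367² = 134689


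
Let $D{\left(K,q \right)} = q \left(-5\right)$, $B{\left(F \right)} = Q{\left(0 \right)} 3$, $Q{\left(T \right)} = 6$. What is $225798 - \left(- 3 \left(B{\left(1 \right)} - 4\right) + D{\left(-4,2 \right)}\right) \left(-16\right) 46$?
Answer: $187526$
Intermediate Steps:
$B{\left(F \right)} = 18$ ($B{\left(F \right)} = 6 \cdot 3 = 18$)
$D{\left(K,q \right)} = - 5 q$
$225798 - \left(- 3 \left(B{\left(1 \right)} - 4\right) + D{\left(-4,2 \right)}\right) \left(-16\right) 46 = 225798 - \left(- 3 \left(18 - 4\right) - 10\right) \left(-16\right) 46 = 225798 - \left(\left(-3\right) 14 - 10\right) \left(-16\right) 46 = 225798 - \left(-42 - 10\right) \left(-16\right) 46 = 225798 - \left(-52\right) \left(-16\right) 46 = 225798 - 832 \cdot 46 = 225798 - 38272 = 187526$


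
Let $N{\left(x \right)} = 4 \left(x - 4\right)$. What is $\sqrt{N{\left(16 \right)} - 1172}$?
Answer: $2 i \sqrt{281} \approx 33.526 i$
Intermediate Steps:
$N{\left(x \right)} = -16 + 4 x$ ($N{\left(x \right)} = 4 \left(-4 + x\right) = -16 + 4 x$)
$\sqrt{N{\left(16 \right)} - 1172} = \sqrt{\left(-16 + 4 \cdot 16\right) - 1172} = \sqrt{\left(-16 + 64\right) - 1172} = \sqrt{48 - 1172} = \sqrt{-1124} = 2 i \sqrt{281}$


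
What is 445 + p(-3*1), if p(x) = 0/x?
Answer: 445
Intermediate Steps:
p(x) = 0
445 + p(-3*1) = 445 + 0 = 445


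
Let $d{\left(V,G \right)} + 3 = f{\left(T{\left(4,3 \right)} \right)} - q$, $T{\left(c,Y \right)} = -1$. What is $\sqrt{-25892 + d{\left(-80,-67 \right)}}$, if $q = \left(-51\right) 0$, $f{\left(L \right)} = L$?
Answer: $2 i \sqrt{6474} \approx 160.92 i$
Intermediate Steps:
$q = 0$
$d{\left(V,G \right)} = -4$ ($d{\left(V,G \right)} = -3 - 1 = -4$)
$\sqrt{-25892 + d{\left(-80,-67 \right)}} = \sqrt{-25892 - 4} = \sqrt{-25896} = 2 i \sqrt{6474}$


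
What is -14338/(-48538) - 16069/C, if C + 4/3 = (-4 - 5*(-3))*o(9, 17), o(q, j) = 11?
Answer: -1167362012/8712571 ≈ -133.99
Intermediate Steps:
C = 359/3 (C = -4/3 + (-4 - 5*(-3))*11 = -4/3 + (-4 + 15)*11 = -4/3 + 11*11 = -4/3 + 121 = 359/3 ≈ 119.67)
-14338/(-48538) - 16069/C = -14338/(-48538) - 16069/359/3 = -14338*(-1/48538) - 16069*3/359 = 7169/24269 - 48207/359 = -1167362012/8712571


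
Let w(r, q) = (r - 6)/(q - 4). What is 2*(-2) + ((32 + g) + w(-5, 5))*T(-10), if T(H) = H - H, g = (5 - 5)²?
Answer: -4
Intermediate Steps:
w(r, q) = (-6 + r)/(-4 + q)
g = 0 (g = 0² = 0)
T(H) = 0
2*(-2) + ((32 + g) + w(-5, 5))*T(-10) = 2*(-2) + ((32 + 0) + (-6 - 5)/(-4 + 5))*0 = -4 + (32 - 11/1)*0 = -4 + (32 + 1*(-11))*0 = -4 + (32 - 11)*0 = -4 + 21*0 = -4 + 0 = -4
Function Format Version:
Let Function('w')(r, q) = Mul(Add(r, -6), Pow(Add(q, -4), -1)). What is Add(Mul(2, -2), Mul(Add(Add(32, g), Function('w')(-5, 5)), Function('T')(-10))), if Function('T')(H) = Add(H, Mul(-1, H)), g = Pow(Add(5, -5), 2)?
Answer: -4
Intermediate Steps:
Function('w')(r, q) = Mul(Pow(Add(-4, q), -1), Add(-6, r)) (Function('w')(r, q) = Mul(Add(-6, r), Pow(Add(-4, q), -1)) = Mul(Pow(Add(-4, q), -1), Add(-6, r)))
g = 0 (g = Pow(0, 2) = 0)
Function('T')(H) = 0
Add(Mul(2, -2), Mul(Add(Add(32, g), Function('w')(-5, 5)), Function('T')(-10))) = Add(Mul(2, -2), Mul(Add(Add(32, 0), Mul(Pow(Add(-4, 5), -1), Add(-6, -5))), 0)) = Add(-4, Mul(Add(32, Mul(Pow(1, -1), -11)), 0)) = Add(-4, Mul(Add(32, Mul(1, -11)), 0)) = Add(-4, Mul(Add(32, -11), 0)) = Add(-4, Mul(21, 0)) = Add(-4, 0) = -4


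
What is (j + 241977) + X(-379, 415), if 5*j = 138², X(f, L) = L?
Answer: 1231004/5 ≈ 2.4620e+5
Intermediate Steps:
j = 19044/5 (j = (⅕)*138² = (⅕)*19044 = 19044/5 ≈ 3808.8)
(j + 241977) + X(-379, 415) = (19044/5 + 241977) + 415 = 1228929/5 + 415 = 1231004/5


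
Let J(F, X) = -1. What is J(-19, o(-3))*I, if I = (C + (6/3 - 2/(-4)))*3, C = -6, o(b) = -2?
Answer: 21/2 ≈ 10.500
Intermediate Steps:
I = -21/2 (I = (-6 + (6/3 - 2/(-4)))*3 = (-6 + (6*(⅓) - 2*(-¼)))*3 = (-6 + (2 + ½))*3 = (-6 + 5/2)*3 = -7/2*3 = -21/2 ≈ -10.500)
J(-19, o(-3))*I = -1*(-21/2) = 21/2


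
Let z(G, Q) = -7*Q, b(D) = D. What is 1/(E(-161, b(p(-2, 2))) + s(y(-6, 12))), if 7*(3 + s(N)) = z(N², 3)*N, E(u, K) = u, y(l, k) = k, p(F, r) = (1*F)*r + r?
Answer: -1/200 ≈ -0.0050000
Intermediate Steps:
p(F, r) = r + F*r (p(F, r) = F*r + r = r + F*r)
s(N) = -3 - 3*N (s(N) = -3 + ((-7*3)*N)/7 = -3 + (-21*N)/7 = -3 - 3*N)
1/(E(-161, b(p(-2, 2))) + s(y(-6, 12))) = 1/(-161 + (-3 - 3*12)) = 1/(-161 + (-3 - 36)) = 1/(-161 - 39) = 1/(-200) = -1/200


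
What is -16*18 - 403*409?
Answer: -165115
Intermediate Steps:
-16*18 - 403*409 = -288 - 164827 = -165115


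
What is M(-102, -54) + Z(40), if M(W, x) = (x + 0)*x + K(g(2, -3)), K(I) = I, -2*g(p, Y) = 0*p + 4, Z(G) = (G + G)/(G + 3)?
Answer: 125382/43 ≈ 2915.9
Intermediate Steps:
Z(G) = 2*G/(3 + G) (Z(G) = (2*G)/(3 + G) = 2*G/(3 + G))
g(p, Y) = -2 (g(p, Y) = -(0*p + 4)/2 = -(0 + 4)/2 = -½*4 = -2)
M(W, x) = -2 + x² (M(W, x) = (x + 0)*x - 2 = x*x - 2 = x² - 2 = -2 + x²)
M(-102, -54) + Z(40) = (-2 + (-54)²) + 2*40/(3 + 40) = (-2 + 2916) + 2*40/43 = 2914 + 2*40*(1/43) = 2914 + 80/43 = 125382/43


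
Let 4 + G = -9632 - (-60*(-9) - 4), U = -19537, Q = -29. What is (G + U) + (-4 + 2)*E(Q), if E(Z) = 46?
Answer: -29801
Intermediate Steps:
G = -10172 (G = -4 + (-9632 - (-60*(-9) - 4)) = -4 + (-9632 - (540 - 4)) = -4 + (-9632 - 1*536) = -4 + (-9632 - 536) = -4 - 10168 = -10172)
(G + U) + (-4 + 2)*E(Q) = (-10172 - 19537) + (-4 + 2)*46 = -29709 - 2*46 = -29709 - 92 = -29801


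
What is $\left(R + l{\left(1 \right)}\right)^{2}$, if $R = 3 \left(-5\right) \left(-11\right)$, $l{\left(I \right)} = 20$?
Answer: $34225$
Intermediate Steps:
$R = 165$ ($R = \left(-15\right) \left(-11\right) = 165$)
$\left(R + l{\left(1 \right)}\right)^{2} = \left(165 + 20\right)^{2} = 185^{2} = 34225$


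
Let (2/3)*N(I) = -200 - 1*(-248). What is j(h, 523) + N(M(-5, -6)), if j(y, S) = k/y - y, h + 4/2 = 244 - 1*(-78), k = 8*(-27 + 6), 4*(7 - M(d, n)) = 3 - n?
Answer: -9941/40 ≈ -248.52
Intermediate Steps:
M(d, n) = 25/4 + n/4 (M(d, n) = 7 - (3 - n)/4 = 7 + (-¾ + n/4) = 25/4 + n/4)
k = -168 (k = 8*(-21) = -168)
h = 320 (h = -2 + (244 - 1*(-78)) = -2 + (244 + 78) = -2 + 322 = 320)
N(I) = 72 (N(I) = 3*(-200 - 1*(-248))/2 = 3*(-200 + 248)/2 = (3/2)*48 = 72)
j(y, S) = -y - 168/y (j(y, S) = -168/y - y = -y - 168/y)
j(h, 523) + N(M(-5, -6)) = (-1*320 - 168/320) + 72 = (-320 - 168*1/320) + 72 = (-320 - 21/40) + 72 = -12821/40 + 72 = -9941/40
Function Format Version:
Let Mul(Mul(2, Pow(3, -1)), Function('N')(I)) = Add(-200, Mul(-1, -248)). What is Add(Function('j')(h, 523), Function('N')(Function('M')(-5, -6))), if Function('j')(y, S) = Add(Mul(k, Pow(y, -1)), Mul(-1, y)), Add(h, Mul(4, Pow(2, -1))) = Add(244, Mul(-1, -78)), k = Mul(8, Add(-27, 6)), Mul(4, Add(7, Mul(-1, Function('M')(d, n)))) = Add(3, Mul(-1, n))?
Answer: Rational(-9941, 40) ≈ -248.52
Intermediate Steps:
Function('M')(d, n) = Add(Rational(25, 4), Mul(Rational(1, 4), n)) (Function('M')(d, n) = Add(7, Mul(Rational(-1, 4), Add(3, Mul(-1, n)))) = Add(7, Add(Rational(-3, 4), Mul(Rational(1, 4), n))) = Add(Rational(25, 4), Mul(Rational(1, 4), n)))
k = -168 (k = Mul(8, -21) = -168)
h = 320 (h = Add(-2, Add(244, Mul(-1, -78))) = Add(-2, Add(244, 78)) = Add(-2, 322) = 320)
Function('N')(I) = 72 (Function('N')(I) = Mul(Rational(3, 2), Add(-200, Mul(-1, -248))) = Mul(Rational(3, 2), Add(-200, 248)) = Mul(Rational(3, 2), 48) = 72)
Function('j')(y, S) = Add(Mul(-1, y), Mul(-168, Pow(y, -1))) (Function('j')(y, S) = Add(Mul(-168, Pow(y, -1)), Mul(-1, y)) = Add(Mul(-1, y), Mul(-168, Pow(y, -1))))
Add(Function('j')(h, 523), Function('N')(Function('M')(-5, -6))) = Add(Add(Mul(-1, 320), Mul(-168, Pow(320, -1))), 72) = Add(Add(-320, Mul(-168, Rational(1, 320))), 72) = Add(Add(-320, Rational(-21, 40)), 72) = Add(Rational(-12821, 40), 72) = Rational(-9941, 40)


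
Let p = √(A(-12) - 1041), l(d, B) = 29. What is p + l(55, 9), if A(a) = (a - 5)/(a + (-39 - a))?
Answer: 29 + I*√1582698/39 ≈ 29.0 + 32.258*I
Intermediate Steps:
A(a) = 5/39 - a/39 (A(a) = (-5 + a)/(-39) = (-5 + a)*(-1/39) = 5/39 - a/39)
p = I*√1582698/39 (p = √((5/39 - 1/39*(-12)) - 1041) = √((5/39 + 4/13) - 1041) = √(17/39 - 1041) = √(-40582/39) = I*√1582698/39 ≈ 32.258*I)
p + l(55, 9) = I*√1582698/39 + 29 = 29 + I*√1582698/39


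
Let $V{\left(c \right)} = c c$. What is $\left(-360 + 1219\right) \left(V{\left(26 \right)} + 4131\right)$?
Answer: $4129213$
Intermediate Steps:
$V{\left(c \right)} = c^{2}$
$\left(-360 + 1219\right) \left(V{\left(26 \right)} + 4131\right) = \left(-360 + 1219\right) \left(26^{2} + 4131\right) = 859 \left(676 + 4131\right) = 859 \cdot 4807 = 4129213$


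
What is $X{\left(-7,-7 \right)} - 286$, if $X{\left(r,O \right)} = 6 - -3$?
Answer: $-277$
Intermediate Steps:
$X{\left(r,O \right)} = 9$ ($X{\left(r,O \right)} = 6 + 3 = 9$)
$X{\left(-7,-7 \right)} - 286 = 9 - 286 = -277$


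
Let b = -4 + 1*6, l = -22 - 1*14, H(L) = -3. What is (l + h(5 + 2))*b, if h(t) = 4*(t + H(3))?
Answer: -40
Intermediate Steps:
h(t) = -12 + 4*t (h(t) = 4*(t - 3) = 4*(-3 + t) = -12 + 4*t)
l = -36 (l = -22 - 14 = -36)
b = 2 (b = -4 + 6 = 2)
(l + h(5 + 2))*b = (-36 + (-12 + 4*(5 + 2)))*2 = (-36 + (-12 + 4*7))*2 = (-36 + (-12 + 28))*2 = (-36 + 16)*2 = -20*2 = -40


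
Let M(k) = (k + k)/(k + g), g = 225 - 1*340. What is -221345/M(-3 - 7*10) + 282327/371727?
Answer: -2578097064913/9045357 ≈ -2.8502e+5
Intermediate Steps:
g = -115 (g = 225 - 340 = -115)
M(k) = 2*k/(-115 + k) (M(k) = (k + k)/(k - 115) = (2*k)/(-115 + k) = 2*k/(-115 + k))
-221345/M(-3 - 7*10) + 282327/371727 = -221345*(-115 + (-3 - 7*10))/(2*(-3 - 7*10)) + 282327/371727 = -221345*(-115 + (-3 - 70))/(2*(-3 - 70)) + 282327*(1/371727) = -221345/(2*(-73)/(-115 - 73)) + 94109/123909 = -221345/(2*(-73)/(-188)) + 94109/123909 = -221345/(2*(-73)*(-1/188)) + 94109/123909 = -221345/73/94 + 94109/123909 = -221345*94/73 + 94109/123909 = -20806430/73 + 94109/123909 = -2578097064913/9045357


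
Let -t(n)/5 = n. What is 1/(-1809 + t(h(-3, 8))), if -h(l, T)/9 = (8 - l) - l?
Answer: -1/1179 ≈ -0.00084818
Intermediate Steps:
h(l, T) = -72 + 18*l (h(l, T) = -9*((8 - l) - l) = -9*(8 - 2*l) = -72 + 18*l)
t(n) = -5*n
1/(-1809 + t(h(-3, 8))) = 1/(-1809 - 5*(-72 + 18*(-3))) = 1/(-1809 - 5*(-72 - 54)) = 1/(-1809 - 5*(-126)) = 1/(-1809 + 630) = 1/(-1179) = -1/1179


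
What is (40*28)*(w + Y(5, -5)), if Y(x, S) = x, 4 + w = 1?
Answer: 2240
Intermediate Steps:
w = -3 (w = -4 + 1 = -3)
(40*28)*(w + Y(5, -5)) = (40*28)*(-3 + 5) = 1120*2 = 2240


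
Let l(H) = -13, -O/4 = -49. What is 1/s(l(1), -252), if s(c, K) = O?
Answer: 1/196 ≈ 0.0051020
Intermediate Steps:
O = 196 (O = -4*(-49) = 196)
s(c, K) = 196
1/s(l(1), -252) = 1/196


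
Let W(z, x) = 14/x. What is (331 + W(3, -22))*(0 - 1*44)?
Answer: -14536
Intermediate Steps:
(331 + W(3, -22))*(0 - 1*44) = (331 + 14/(-22))*(0 - 1*44) = (331 + 14*(-1/22))*(0 - 44) = (331 - 7/11)*(-44) = (3634/11)*(-44) = -14536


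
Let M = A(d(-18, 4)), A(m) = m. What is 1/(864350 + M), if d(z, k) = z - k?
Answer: 1/864328 ≈ 1.1570e-6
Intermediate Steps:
M = -22 (M = -18 - 1*4 = -18 - 4 = -22)
1/(864350 + M) = 1/(864350 - 22) = 1/864328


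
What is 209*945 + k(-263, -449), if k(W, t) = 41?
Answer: 197546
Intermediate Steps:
209*945 + k(-263, -449) = 209*945 + 41 = 197505 + 41 = 197546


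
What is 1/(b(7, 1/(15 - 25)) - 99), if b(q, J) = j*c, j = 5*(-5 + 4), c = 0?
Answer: -1/99 ≈ -0.010101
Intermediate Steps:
j = -5 (j = 5*(-1) = -5)
b(q, J) = 0 (b(q, J) = -5*0 = 0)
1/(b(7, 1/(15 - 25)) - 99) = 1/(0 - 99) = 1/(-99) = -1/99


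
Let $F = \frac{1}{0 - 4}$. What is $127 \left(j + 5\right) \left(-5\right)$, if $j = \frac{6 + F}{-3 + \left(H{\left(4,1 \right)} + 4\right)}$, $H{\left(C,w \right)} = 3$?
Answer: $- \frac{65405}{16} \approx -4087.8$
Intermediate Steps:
$F = - \frac{1}{4}$ ($F = \frac{1}{-4} = - \frac{1}{4} \approx -0.25$)
$j = \frac{23}{16}$ ($j = \frac{6 - \frac{1}{4}}{-3 + \left(3 + 4\right)} = \frac{23}{4 \left(-3 + 7\right)} = \frac{23}{4 \cdot 4} = \frac{23}{4} \cdot \frac{1}{4} = \frac{23}{16} \approx 1.4375$)
$127 \left(j + 5\right) \left(-5\right) = 127 \left(\frac{23}{16} + 5\right) \left(-5\right) = 127 \cdot \frac{103}{16} \left(-5\right) = 127 \left(- \frac{515}{16}\right) = - \frac{65405}{16}$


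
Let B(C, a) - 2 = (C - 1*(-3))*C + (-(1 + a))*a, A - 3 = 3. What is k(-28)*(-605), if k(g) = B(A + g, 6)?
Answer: -228690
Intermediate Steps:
A = 6 (A = 3 + 3 = 6)
B(C, a) = 2 + C*(3 + C) + a*(-1 - a) (B(C, a) = 2 + ((C - 1*(-3))*C + (-(1 + a))*a) = 2 + ((C + 3)*C + (-1 - a)*a) = 2 + ((3 + C)*C + a*(-1 - a)) = 2 + (C*(3 + C) + a*(-1 - a)) = 2 + C*(3 + C) + a*(-1 - a))
k(g) = -22 + (6 + g)² + 3*g (k(g) = 2 + (6 + g)² - 1*6 - 1*6² + 3*(6 + g) = 2 + (6 + g)² - 6 - 1*36 + (18 + 3*g) = 2 + (6 + g)² - 6 - 36 + (18 + 3*g) = -22 + (6 + g)² + 3*g)
k(-28)*(-605) = (14 + (-28)² + 15*(-28))*(-605) = (14 + 784 - 420)*(-605) = 378*(-605) = -228690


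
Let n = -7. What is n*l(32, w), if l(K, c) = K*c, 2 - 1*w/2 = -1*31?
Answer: -14784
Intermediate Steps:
w = 66 (w = 4 - (-2)*31 = 4 - 2*(-31) = 4 + 62 = 66)
n*l(32, w) = -224*66 = -7*2112 = -14784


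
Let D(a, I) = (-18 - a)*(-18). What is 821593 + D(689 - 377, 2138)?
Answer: 827533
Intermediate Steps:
D(a, I) = 324 + 18*a
821593 + D(689 - 377, 2138) = 821593 + (324 + 18*(689 - 377)) = 821593 + (324 + 18*312) = 821593 + (324 + 5616) = 821593 + 5940 = 827533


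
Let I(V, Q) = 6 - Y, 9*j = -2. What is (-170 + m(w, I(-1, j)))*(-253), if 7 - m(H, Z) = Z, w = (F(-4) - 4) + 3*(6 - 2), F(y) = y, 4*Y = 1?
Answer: 170775/4 ≈ 42694.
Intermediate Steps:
Y = ¼ (Y = (¼)*1 = ¼ ≈ 0.25000)
j = -2/9 (j = (⅑)*(-2) = -2/9 ≈ -0.22222)
I(V, Q) = 23/4 (I(V, Q) = 6 - 1*¼ = 6 - ¼ = 23/4)
w = 4 (w = (-4 - 4) + 3*(6 - 2) = -8 + 3*4 = -8 + 12 = 4)
m(H, Z) = 7 - Z
(-170 + m(w, I(-1, j)))*(-253) = (-170 + (7 - 1*23/4))*(-253) = (-170 + (7 - 23/4))*(-253) = (-170 + 5/4)*(-253) = -675/4*(-253) = 170775/4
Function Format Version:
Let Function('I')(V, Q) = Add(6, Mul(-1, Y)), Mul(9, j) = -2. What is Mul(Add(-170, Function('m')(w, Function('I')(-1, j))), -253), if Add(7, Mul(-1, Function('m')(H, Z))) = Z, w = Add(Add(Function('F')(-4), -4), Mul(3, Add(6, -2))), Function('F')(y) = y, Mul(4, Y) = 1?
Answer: Rational(170775, 4) ≈ 42694.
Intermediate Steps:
Y = Rational(1, 4) (Y = Mul(Rational(1, 4), 1) = Rational(1, 4) ≈ 0.25000)
j = Rational(-2, 9) (j = Mul(Rational(1, 9), -2) = Rational(-2, 9) ≈ -0.22222)
Function('I')(V, Q) = Rational(23, 4) (Function('I')(V, Q) = Add(6, Mul(-1, Rational(1, 4))) = Add(6, Rational(-1, 4)) = Rational(23, 4))
w = 4 (w = Add(Add(-4, -4), Mul(3, Add(6, -2))) = Add(-8, Mul(3, 4)) = Add(-8, 12) = 4)
Function('m')(H, Z) = Add(7, Mul(-1, Z))
Mul(Add(-170, Function('m')(w, Function('I')(-1, j))), -253) = Mul(Add(-170, Add(7, Mul(-1, Rational(23, 4)))), -253) = Mul(Add(-170, Add(7, Rational(-23, 4))), -253) = Mul(Add(-170, Rational(5, 4)), -253) = Mul(Rational(-675, 4), -253) = Rational(170775, 4)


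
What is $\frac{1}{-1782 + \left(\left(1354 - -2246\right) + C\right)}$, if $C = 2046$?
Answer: $\frac{1}{3864} \approx 0.0002588$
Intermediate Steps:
$\frac{1}{-1782 + \left(\left(1354 - -2246\right) + C\right)} = \frac{1}{-1782 + \left(\left(1354 - -2246\right) + 2046\right)} = \frac{1}{-1782 + \left(\left(1354 + 2246\right) + 2046\right)} = \frac{1}{-1782 + \left(3600 + 2046\right)} = \frac{1}{-1782 + 5646} = \frac{1}{3864}$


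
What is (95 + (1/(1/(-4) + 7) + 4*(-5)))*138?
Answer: 93334/9 ≈ 10370.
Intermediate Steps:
(95 + (1/(1/(-4) + 7) + 4*(-5)))*138 = (95 + (1/(1*(-1/4) + 7) - 20))*138 = (95 + (1/(-1/4 + 7) - 20))*138 = (95 + (1/(27/4) - 20))*138 = (95 + (4/27 - 20))*138 = (95 - 536/27)*138 = (2029/27)*138 = 93334/9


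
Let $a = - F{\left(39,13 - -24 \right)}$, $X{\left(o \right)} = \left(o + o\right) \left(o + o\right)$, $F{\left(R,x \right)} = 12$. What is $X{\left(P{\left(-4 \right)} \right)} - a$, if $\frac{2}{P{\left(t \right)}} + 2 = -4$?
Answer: $\frac{112}{9} \approx 12.444$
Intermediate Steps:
$P{\left(t \right)} = - \frac{1}{3}$ ($P{\left(t \right)} = \frac{2}{-2 - 4} = \frac{2}{-6} = 2 \left(- \frac{1}{6}\right) = - \frac{1}{3}$)
$X{\left(o \right)} = 4 o^{2}$ ($X{\left(o \right)} = 2 o 2 o = 4 o^{2}$)
$a = -12$ ($a = \left(-1\right) 12 = -12$)
$X{\left(P{\left(-4 \right)} \right)} - a = 4 \left(- \frac{1}{3}\right)^{2} - -12 = 4 \cdot \frac{1}{9} + 12 = \frac{4}{9} + 12 = \frac{112}{9}$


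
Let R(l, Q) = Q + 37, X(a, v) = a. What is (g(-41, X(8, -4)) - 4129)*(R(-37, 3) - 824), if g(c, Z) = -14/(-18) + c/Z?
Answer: 29164898/9 ≈ 3.2405e+6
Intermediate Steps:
g(c, Z) = 7/9 + c/Z (g(c, Z) = -14*(-1/18) + c/Z = 7/9 + c/Z)
R(l, Q) = 37 + Q
(g(-41, X(8, -4)) - 4129)*(R(-37, 3) - 824) = ((7/9 - 41/8) - 4129)*((37 + 3) - 824) = ((7/9 - 41*1/8) - 4129)*(40 - 824) = ((7/9 - 41/8) - 4129)*(-784) = (-313/72 - 4129)*(-784) = -297601/72*(-784) = 29164898/9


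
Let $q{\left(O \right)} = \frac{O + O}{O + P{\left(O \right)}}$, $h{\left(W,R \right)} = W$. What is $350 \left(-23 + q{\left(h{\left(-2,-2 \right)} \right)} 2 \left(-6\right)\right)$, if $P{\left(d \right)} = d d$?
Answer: $350$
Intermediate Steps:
$P{\left(d \right)} = d^{2}$
$q{\left(O \right)} = \frac{2 O}{O + O^{2}}$ ($q{\left(O \right)} = \frac{O + O}{O + O^{2}} = \frac{2 O}{O + O^{2}}$)
$350 \left(-23 + q{\left(h{\left(-2,-2 \right)} \right)} 2 \left(-6\right)\right) = 350 \left(-23 + \frac{2}{1 - 2} \cdot 2 \left(-6\right)\right) = 350 \left(-23 + \frac{2}{-1} \cdot 2 \left(-6\right)\right) = 350 \left(-23 + 2 \left(-1\right) 2 \left(-6\right)\right) = 350 \left(-23 + \left(-2\right) 2 \left(-6\right)\right) = 350 \left(-23 - -24\right) = 350 \left(-23 + 24\right) = 350 \cdot 1 = 350$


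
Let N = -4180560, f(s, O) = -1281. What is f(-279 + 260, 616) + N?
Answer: -4181841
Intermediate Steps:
f(-279 + 260, 616) + N = -1281 - 4180560 = -4181841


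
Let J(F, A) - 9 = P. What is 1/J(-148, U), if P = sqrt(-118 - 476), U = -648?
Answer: 1/75 - I*sqrt(66)/225 ≈ 0.013333 - 0.036107*I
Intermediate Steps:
P = 3*I*sqrt(66) (P = sqrt(-594) = 3*I*sqrt(66) ≈ 24.372*I)
J(F, A) = 9 + 3*I*sqrt(66)
1/J(-148, U) = 1/(9 + 3*I*sqrt(66))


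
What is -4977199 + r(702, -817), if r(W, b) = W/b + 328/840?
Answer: -426969056428/85785 ≈ -4.9772e+6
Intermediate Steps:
r(W, b) = 41/105 + W/b (r(W, b) = W/b + 328*(1/840) = W/b + 41/105 = 41/105 + W/b)
-4977199 + r(702, -817) = -4977199 + (41/105 + 702/(-817)) = -4977199 + (41/105 + 702*(-1/817)) = -4977199 + (41/105 - 702/817) = -4977199 - 40213/85785 = -426969056428/85785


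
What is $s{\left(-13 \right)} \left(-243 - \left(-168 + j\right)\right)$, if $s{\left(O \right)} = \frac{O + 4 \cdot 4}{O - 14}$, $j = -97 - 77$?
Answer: $-11$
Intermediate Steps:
$j = -174$
$s{\left(O \right)} = \frac{16 + O}{-14 + O}$ ($s{\left(O \right)} = \frac{O + 16}{-14 + O} = \frac{16 + O}{-14 + O}$)
$s{\left(-13 \right)} \left(-243 - \left(-168 + j\right)\right) = \frac{16 - 13}{-14 - 13} \left(-243 + \left(168 - -174\right)\right) = \frac{1}{-27} \cdot 3 \left(-243 + \left(168 + 174\right)\right) = \left(- \frac{1}{27}\right) 3 \left(-243 + 342\right) = \left(- \frac{1}{9}\right) 99 = -11$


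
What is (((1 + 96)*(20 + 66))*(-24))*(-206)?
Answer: 41242848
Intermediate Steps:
(((1 + 96)*(20 + 66))*(-24))*(-206) = ((97*86)*(-24))*(-206) = (8342*(-24))*(-206) = -200208*(-206) = 41242848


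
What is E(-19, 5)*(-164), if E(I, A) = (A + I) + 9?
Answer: 820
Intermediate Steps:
E(I, A) = 9 + A + I
E(-19, 5)*(-164) = (9 + 5 - 19)*(-164) = -5*(-164) = 820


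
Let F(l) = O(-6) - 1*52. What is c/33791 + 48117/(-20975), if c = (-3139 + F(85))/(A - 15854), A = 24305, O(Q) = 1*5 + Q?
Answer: -4580243315299/1996594455825 ≈ -2.2940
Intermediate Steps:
O(Q) = 5 + Q
F(l) = -53 (F(l) = (5 - 6) - 1*52 = -1 - 52 = -53)
c = -1064/2817 (c = (-3139 - 53)/(24305 - 15854) = -3192/8451 = -3192*1/8451 = -1064/2817 ≈ -0.37771)
c/33791 + 48117/(-20975) = -1064/2817/33791 + 48117/(-20975) = -1064/2817*1/33791 + 48117*(-1/20975) = -1064/95189247 - 48117/20975 = -4580243315299/1996594455825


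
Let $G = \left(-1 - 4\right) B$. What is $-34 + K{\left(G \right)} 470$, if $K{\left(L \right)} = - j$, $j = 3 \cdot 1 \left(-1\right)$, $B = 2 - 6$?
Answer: $1376$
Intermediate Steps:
$B = -4$ ($B = 2 - 6 = -4$)
$G = 20$ ($G = \left(-1 - 4\right) \left(-4\right) = \left(-5\right) \left(-4\right) = 20$)
$j = -3$ ($j = 3 \left(-1\right) = -3$)
$K{\left(L \right)} = 3$ ($K{\left(L \right)} = \left(-1\right) \left(-3\right) = 3$)
$-34 + K{\left(G \right)} 470 = -34 + 3 \cdot 470 = -34 + 1410 = 1376$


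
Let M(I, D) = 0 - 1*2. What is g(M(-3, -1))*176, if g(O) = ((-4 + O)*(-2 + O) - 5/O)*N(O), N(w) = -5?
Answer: -23320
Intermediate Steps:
M(I, D) = -2 (M(I, D) = 0 - 2 = -2)
g(O) = 25/O - 5*(-4 + O)*(-2 + O) (g(O) = ((-4 + O)*(-2 + O) - 5/O)*(-5) = (-5/O + (-4 + O)*(-2 + O))*(-5) = 25/O - 5*(-4 + O)*(-2 + O))
g(M(-3, -1))*176 = (-40 - 5*(-2)² + 25/(-2) + 30*(-2))*176 = (-40 - 5*4 + 25*(-½) - 60)*176 = (-40 - 20 - 25/2 - 60)*176 = -265/2*176 = -23320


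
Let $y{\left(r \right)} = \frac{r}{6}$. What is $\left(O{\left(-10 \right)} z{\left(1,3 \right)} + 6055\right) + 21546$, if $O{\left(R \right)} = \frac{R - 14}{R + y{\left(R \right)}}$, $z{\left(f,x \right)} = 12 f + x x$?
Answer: $\frac{138221}{5} \approx 27644.0$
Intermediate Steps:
$y{\left(r \right)} = \frac{r}{6}$ ($y{\left(r \right)} = r \frac{1}{6} = \frac{r}{6}$)
$z{\left(f,x \right)} = x^{2} + 12 f$ ($z{\left(f,x \right)} = 12 f + x^{2} = x^{2} + 12 f$)
$O{\left(R \right)} = \frac{6 \left(-14 + R\right)}{7 R}$ ($O{\left(R \right)} = \frac{R - 14}{R + \frac{R}{6}} = \frac{-14 + R}{\frac{7}{6} R} = \left(-14 + R\right) \frac{6}{7 R} = \frac{6 \left(-14 + R\right)}{7 R}$)
$\left(O{\left(-10 \right)} z{\left(1,3 \right)} + 6055\right) + 21546 = \left(\left(\frac{6}{7} - \frac{12}{-10}\right) \left(3^{2} + 12 \cdot 1\right) + 6055\right) + 21546 = \left(\left(\frac{6}{7} - - \frac{6}{5}\right) \left(9 + 12\right) + 6055\right) + 21546 = \left(\left(\frac{6}{7} + \frac{6}{5}\right) 21 + 6055\right) + 21546 = \left(\frac{72}{35} \cdot 21 + 6055\right) + 21546 = \left(\frac{216}{5} + 6055\right) + 21546 = \frac{30491}{5} + 21546 = \frac{138221}{5}$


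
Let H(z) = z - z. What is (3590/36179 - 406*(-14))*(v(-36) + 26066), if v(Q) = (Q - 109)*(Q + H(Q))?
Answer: 6433810283436/36179 ≈ 1.7783e+8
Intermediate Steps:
H(z) = 0
v(Q) = Q*(-109 + Q) (v(Q) = (Q - 109)*(Q + 0) = (-109 + Q)*Q = Q*(-109 + Q))
(3590/36179 - 406*(-14))*(v(-36) + 26066) = (3590/36179 - 406*(-14))*(-36*(-109 - 36) + 26066) = (3590*(1/36179) + 5684)*(-36*(-145) + 26066) = (3590/36179 + 5684)*(5220 + 26066) = (205645026/36179)*31286 = 6433810283436/36179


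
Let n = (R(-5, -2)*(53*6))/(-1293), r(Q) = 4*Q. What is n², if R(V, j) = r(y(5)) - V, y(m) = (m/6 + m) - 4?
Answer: 15382084/1671849 ≈ 9.2006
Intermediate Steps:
y(m) = -4 + 7*m/6 (y(m) = (m*(⅙) + m) - 4 = (m/6 + m) - 4 = 7*m/6 - 4 = -4 + 7*m/6)
R(V, j) = 22/3 - V (R(V, j) = 4*(-4 + (7/6)*5) - V = 4*(-4 + 35/6) - V = 4*(11/6) - V = 22/3 - V)
n = -3922/1293 (n = ((22/3 - 1*(-5))*(53*6))/(-1293) = ((22/3 + 5)*318)*(-1/1293) = ((37/3)*318)*(-1/1293) = 3922*(-1/1293) = -3922/1293 ≈ -3.0333)
n² = (-3922/1293)² = 15382084/1671849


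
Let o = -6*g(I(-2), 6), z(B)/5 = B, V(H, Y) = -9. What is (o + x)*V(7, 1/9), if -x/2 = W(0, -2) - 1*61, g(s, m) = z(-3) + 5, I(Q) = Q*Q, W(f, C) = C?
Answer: -1674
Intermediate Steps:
z(B) = 5*B
I(Q) = Q**2
g(s, m) = -10 (g(s, m) = 5*(-3) + 5 = -15 + 5 = -10)
x = 126 (x = -2*(-2 - 1*61) = -2*(-2 - 61) = -2*(-63) = 126)
o = 60 (o = -6*(-10) = 60)
(o + x)*V(7, 1/9) = (60 + 126)*(-9) = 186*(-9) = -1674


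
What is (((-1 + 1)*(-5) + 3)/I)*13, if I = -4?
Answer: -39/4 ≈ -9.7500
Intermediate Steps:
(((-1 + 1)*(-5) + 3)/I)*13 = (((-1 + 1)*(-5) + 3)/(-4))*13 = ((0*(-5) + 3)*(-1/4))*13 = ((0 + 3)*(-1/4))*13 = (3*(-1/4))*13 = -3/4*13 = -39/4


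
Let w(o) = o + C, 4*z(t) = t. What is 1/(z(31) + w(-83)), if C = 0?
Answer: -4/301 ≈ -0.013289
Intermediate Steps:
z(t) = t/4
w(o) = o (w(o) = o + 0 = o)
1/(z(31) + w(-83)) = 1/((1/4)*31 - 83) = 1/(31/4 - 83) = 1/(-301/4) = -4/301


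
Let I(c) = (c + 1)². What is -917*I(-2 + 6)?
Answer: -22925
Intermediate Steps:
I(c) = (1 + c)²
-917*I(-2 + 6) = -917*(1 + (-2 + 6))² = -917*(1 + 4)² = -917*5² = -917*25 = -22925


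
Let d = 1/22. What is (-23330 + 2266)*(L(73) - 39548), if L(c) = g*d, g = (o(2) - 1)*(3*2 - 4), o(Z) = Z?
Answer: 9163408728/11 ≈ 8.3304e+8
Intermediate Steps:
d = 1/22 ≈ 0.045455
g = 2 (g = (2 - 1)*(3*2 - 4) = 1*(6 - 4) = 1*2 = 2)
L(c) = 1/11 (L(c) = 2*(1/22) = 1/11)
(-23330 + 2266)*(L(73) - 39548) = (-23330 + 2266)*(1/11 - 39548) = -21064*(-435027/11) = 9163408728/11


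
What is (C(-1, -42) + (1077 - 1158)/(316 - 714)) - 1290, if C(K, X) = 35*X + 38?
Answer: -1083275/398 ≈ -2721.8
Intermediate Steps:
C(K, X) = 38 + 35*X
(C(-1, -42) + (1077 - 1158)/(316 - 714)) - 1290 = ((38 + 35*(-42)) + (1077 - 1158)/(316 - 714)) - 1290 = ((38 - 1470) - 81/(-398)) - 1290 = (-1432 - 81*(-1/398)) - 1290 = (-1432 + 81/398) - 1290 = -569855/398 - 1290 = -1083275/398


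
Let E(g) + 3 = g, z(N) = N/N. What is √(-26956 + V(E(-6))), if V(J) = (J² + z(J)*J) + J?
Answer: I*√26893 ≈ 163.99*I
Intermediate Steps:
z(N) = 1
E(g) = -3 + g
V(J) = J² + 2*J (V(J) = (J² + 1*J) + J = (J² + J) + J = (J + J²) + J = J² + 2*J)
√(-26956 + V(E(-6))) = √(-26956 + (-3 - 6)*(2 + (-3 - 6))) = √(-26956 - 9*(2 - 9)) = √(-26956 - 9*(-7)) = √(-26956 + 63) = √(-26893) = I*√26893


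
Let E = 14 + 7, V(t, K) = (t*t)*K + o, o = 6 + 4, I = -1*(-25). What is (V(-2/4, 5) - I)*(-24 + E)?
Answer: 165/4 ≈ 41.250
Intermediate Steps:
I = 25
o = 10
V(t, K) = 10 + K*t² (V(t, K) = (t*t)*K + 10 = t²*K + 10 = K*t² + 10 = 10 + K*t²)
E = 21
(V(-2/4, 5) - I)*(-24 + E) = ((10 + 5*(-2/4)²) - 1*25)*(-24 + 21) = ((10 + 5*(-2*¼)²) - 25)*(-3) = ((10 + 5*(-½)²) - 25)*(-3) = ((10 + 5*(¼)) - 25)*(-3) = ((10 + 5/4) - 25)*(-3) = (45/4 - 25)*(-3) = -55/4*(-3) = 165/4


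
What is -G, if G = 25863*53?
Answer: -1370739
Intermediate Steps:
G = 1370739
-G = -1*1370739 = -1370739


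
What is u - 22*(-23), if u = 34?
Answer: 540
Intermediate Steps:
u - 22*(-23) = 34 - 22*(-23) = 34 + 506 = 540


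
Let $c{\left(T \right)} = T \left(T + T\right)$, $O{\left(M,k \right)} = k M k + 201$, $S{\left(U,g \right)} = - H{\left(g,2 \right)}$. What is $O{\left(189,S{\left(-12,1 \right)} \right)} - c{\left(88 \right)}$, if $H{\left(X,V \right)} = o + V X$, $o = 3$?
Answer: $-10562$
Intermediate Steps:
$H{\left(X,V \right)} = 3 + V X$
$S{\left(U,g \right)} = -3 - 2 g$ ($S{\left(U,g \right)} = - (3 + 2 g) = -3 - 2 g$)
$O{\left(M,k \right)} = 201 + M k^{2}$ ($O{\left(M,k \right)} = M k k + 201 = M k^{2} + 201 = 201 + M k^{2}$)
$c{\left(T \right)} = 2 T^{2}$ ($c{\left(T \right)} = T 2 T = 2 T^{2}$)
$O{\left(189,S{\left(-12,1 \right)} \right)} - c{\left(88 \right)} = \left(201 + 189 \left(-3 - 2\right)^{2}\right) - 2 \cdot 88^{2} = \left(201 + 189 \left(-3 - 2\right)^{2}\right) - 2 \cdot 7744 = \left(201 + 189 \left(-5\right)^{2}\right) - 15488 = \left(201 + 189 \cdot 25\right) - 15488 = \left(201 + 4725\right) - 15488 = 4926 - 15488 = -10562$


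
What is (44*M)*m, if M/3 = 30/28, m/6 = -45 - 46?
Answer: -77220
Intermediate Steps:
m = -546 (m = 6*(-45 - 46) = 6*(-91) = -546)
M = 45/14 (M = 3*(30/28) = 3*(30*(1/28)) = 3*(15/14) = 45/14 ≈ 3.2143)
(44*M)*m = (44*(45/14))*(-546) = (990/7)*(-546) = -77220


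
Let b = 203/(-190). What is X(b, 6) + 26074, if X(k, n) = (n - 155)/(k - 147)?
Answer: 733568152/28133 ≈ 26075.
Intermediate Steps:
b = -203/190 (b = 203*(-1/190) = -203/190 ≈ -1.0684)
X(k, n) = (-155 + n)/(-147 + k)
X(b, 6) + 26074 = (-155 + 6)/(-147 - 203/190) + 26074 = -149/(-28133/190) + 26074 = -190/28133*(-149) + 26074 = 28310/28133 + 26074 = 733568152/28133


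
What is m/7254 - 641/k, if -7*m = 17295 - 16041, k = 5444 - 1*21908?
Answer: 31489/2211664 ≈ 0.014238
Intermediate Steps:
k = -16464 (k = 5444 - 21908 = -16464)
m = -1254/7 (m = -(17295 - 16041)/7 = -1/7*1254 = -1254/7 ≈ -179.14)
m/7254 - 641/k = -1254/7/7254 - 641/(-16464) = -1254/7*1/7254 - 641*(-1/16464) = -209/8463 + 641/16464 = 31489/2211664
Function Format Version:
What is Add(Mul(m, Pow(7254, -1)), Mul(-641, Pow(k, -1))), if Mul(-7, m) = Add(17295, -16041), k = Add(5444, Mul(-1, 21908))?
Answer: Rational(31489, 2211664) ≈ 0.014238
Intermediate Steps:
k = -16464 (k = Add(5444, -21908) = -16464)
m = Rational(-1254, 7) (m = Mul(Rational(-1, 7), Add(17295, -16041)) = Mul(Rational(-1, 7), 1254) = Rational(-1254, 7) ≈ -179.14)
Add(Mul(m, Pow(7254, -1)), Mul(-641, Pow(k, -1))) = Add(Mul(Rational(-1254, 7), Pow(7254, -1)), Mul(-641, Pow(-16464, -1))) = Add(Mul(Rational(-1254, 7), Rational(1, 7254)), Mul(-641, Rational(-1, 16464))) = Add(Rational(-209, 8463), Rational(641, 16464)) = Rational(31489, 2211664)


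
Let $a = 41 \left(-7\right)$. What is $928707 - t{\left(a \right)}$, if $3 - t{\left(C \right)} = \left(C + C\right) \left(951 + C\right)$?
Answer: $547568$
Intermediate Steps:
$a = -287$
$t{\left(C \right)} = 3 - 2 C \left(951 + C\right)$ ($t{\left(C \right)} = 3 - \left(C + C\right) \left(951 + C\right) = 3 - 2 C \left(951 + C\right)$)
$928707 - t{\left(a \right)} = 928707 - \left(3 - -545874 - 2 \left(-287\right)^{2}\right) = 928707 - \left(3 + 545874 - 164738\right) = 928707 - 381139 = 547568$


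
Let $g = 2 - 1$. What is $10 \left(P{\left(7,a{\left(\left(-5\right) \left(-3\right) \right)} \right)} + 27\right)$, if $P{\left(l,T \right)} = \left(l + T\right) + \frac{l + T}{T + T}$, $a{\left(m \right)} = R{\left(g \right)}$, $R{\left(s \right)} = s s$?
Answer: $390$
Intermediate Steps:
$g = 1$ ($g = 2 - 1 = 1$)
$R{\left(s \right)} = s^{2}$
$a{\left(m \right)} = 1$ ($a{\left(m \right)} = 1^{2} = 1$)
$P{\left(l,T \right)} = T + l + \frac{T + l}{2 T}$ ($P{\left(l,T \right)} = \left(T + l\right) + \frac{T + l}{2 T} = T + l + \frac{T + l}{2 T}$)
$10 \left(P{\left(7,a{\left(\left(-5\right) \left(-3\right) \right)} \right)} + 27\right) = 10 \left(\left(\frac{1}{2} + 1 + 7 + \frac{1}{2} \cdot 7 \cdot 1^{-1}\right) + 27\right) = 10 \left(\left(\frac{1}{2} + 1 + 7 + \frac{1}{2} \cdot 7 \cdot 1\right) + 27\right) = 10 \left(\left(\frac{1}{2} + 1 + 7 + \frac{7}{2}\right) + 27\right) = 10 \left(12 + 27\right) = 10 \cdot 39 = 390$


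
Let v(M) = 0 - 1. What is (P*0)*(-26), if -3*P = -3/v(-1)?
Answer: 0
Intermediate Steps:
v(M) = -1
P = -1 (P = -(-1)/(-1) = -(-1)*(-1) = -⅓*3 = -1)
(P*0)*(-26) = -1*0*(-26) = 0*(-26) = 0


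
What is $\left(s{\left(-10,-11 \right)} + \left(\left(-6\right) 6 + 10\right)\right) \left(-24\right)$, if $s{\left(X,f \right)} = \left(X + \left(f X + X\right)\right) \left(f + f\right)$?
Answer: $48144$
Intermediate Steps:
$s{\left(X,f \right)} = 2 f \left(2 X + X f\right)$ ($s{\left(X,f \right)} = \left(X + \left(X f + X\right)\right) 2 f = \left(X + \left(X + X f\right)\right) 2 f = \left(2 X + X f\right) 2 f = 2 f \left(2 X + X f\right)$)
$\left(s{\left(-10,-11 \right)} + \left(\left(-6\right) 6 + 10\right)\right) \left(-24\right) = \left(2 \left(-10\right) \left(-11\right) \left(2 - 11\right) + \left(\left(-6\right) 6 + 10\right)\right) \left(-24\right) = \left(2 \left(-10\right) \left(-11\right) \left(-9\right) + \left(-36 + 10\right)\right) \left(-24\right) = \left(-1980 - 26\right) \left(-24\right) = \left(-2006\right) \left(-24\right) = 48144$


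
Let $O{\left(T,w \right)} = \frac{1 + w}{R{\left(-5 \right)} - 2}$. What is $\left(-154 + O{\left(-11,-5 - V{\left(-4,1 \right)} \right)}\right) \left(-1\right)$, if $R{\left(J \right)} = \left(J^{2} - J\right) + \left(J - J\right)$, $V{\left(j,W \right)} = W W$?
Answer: $\frac{4317}{28} \approx 154.18$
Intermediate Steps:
$V{\left(j,W \right)} = W^{2}$
$R{\left(J \right)} = J^{2} - J$ ($R{\left(J \right)} = \left(J^{2} - J\right) + 0 = J^{2} - J$)
$O{\left(T,w \right)} = \frac{1}{28} + \frac{w}{28}$ ($O{\left(T,w \right)} = \frac{1 + w}{- 5 \left(-1 - 5\right) - 2} = \frac{1 + w}{\left(-5\right) \left(-6\right) - 2} = \frac{1 + w}{30 - 2} = \frac{1 + w}{28} = \left(1 + w\right) \frac{1}{28} = \frac{1}{28} + \frac{w}{28}$)
$\left(-154 + O{\left(-11,-5 - V{\left(-4,1 \right)} \right)}\right) \left(-1\right) = \left(-154 + \left(\frac{1}{28} + \frac{-5 - 1^{2}}{28}\right)\right) \left(-1\right) = \left(-154 + \left(\frac{1}{28} + \frac{-5 - 1}{28}\right)\right) \left(-1\right) = \left(-154 + \left(\frac{1}{28} + \frac{1}{28} \left(-6\right)\right)\right) \left(-1\right) = \left(-154 + \left(\frac{1}{28} - \frac{3}{14}\right)\right) \left(-1\right) = \left(-154 - \frac{5}{28}\right) \left(-1\right) = \left(- \frac{4317}{28}\right) \left(-1\right) = \frac{4317}{28}$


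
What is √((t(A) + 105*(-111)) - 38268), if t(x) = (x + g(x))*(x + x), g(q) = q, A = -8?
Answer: I*√49667 ≈ 222.86*I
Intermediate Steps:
t(x) = 4*x² (t(x) = (x + x)*(x + x) = (2*x)*(2*x) = 4*x²)
√((t(A) + 105*(-111)) - 38268) = √((4*(-8)² + 105*(-111)) - 38268) = √((4*64 - 11655) - 38268) = √((256 - 11655) - 38268) = √(-11399 - 38268) = √(-49667) = I*√49667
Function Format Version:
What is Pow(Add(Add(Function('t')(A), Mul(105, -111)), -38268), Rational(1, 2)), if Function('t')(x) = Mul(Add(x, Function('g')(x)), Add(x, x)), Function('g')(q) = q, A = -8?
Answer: Mul(I, Pow(49667, Rational(1, 2))) ≈ Mul(222.86, I)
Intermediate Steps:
Function('t')(x) = Mul(4, Pow(x, 2)) (Function('t')(x) = Mul(Add(x, x), Add(x, x)) = Mul(Mul(2, x), Mul(2, x)) = Mul(4, Pow(x, 2)))
Pow(Add(Add(Function('t')(A), Mul(105, -111)), -38268), Rational(1, 2)) = Pow(Add(Add(Mul(4, Pow(-8, 2)), Mul(105, -111)), -38268), Rational(1, 2)) = Pow(Add(Add(Mul(4, 64), -11655), -38268), Rational(1, 2)) = Pow(Add(Add(256, -11655), -38268), Rational(1, 2)) = Pow(Add(-11399, -38268), Rational(1, 2)) = Pow(-49667, Rational(1, 2)) = Mul(I, Pow(49667, Rational(1, 2)))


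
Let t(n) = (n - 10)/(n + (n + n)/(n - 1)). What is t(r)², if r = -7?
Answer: 4624/441 ≈ 10.485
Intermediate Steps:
t(n) = (-10 + n)/(n + 2*n/(-1 + n)) (t(n) = (-10 + n)/(n + (2*n)/(-1 + n)) = (-10 + n)/(n + 2*n/(-1 + n)))
t(r)² = ((10 + (-7)² - 11*(-7))/((-7)*(1 - 7)))² = (-⅐*(10 + 49 + 77)/(-6))² = (-⅐*(-⅙)*136)² = (68/21)² = 4624/441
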